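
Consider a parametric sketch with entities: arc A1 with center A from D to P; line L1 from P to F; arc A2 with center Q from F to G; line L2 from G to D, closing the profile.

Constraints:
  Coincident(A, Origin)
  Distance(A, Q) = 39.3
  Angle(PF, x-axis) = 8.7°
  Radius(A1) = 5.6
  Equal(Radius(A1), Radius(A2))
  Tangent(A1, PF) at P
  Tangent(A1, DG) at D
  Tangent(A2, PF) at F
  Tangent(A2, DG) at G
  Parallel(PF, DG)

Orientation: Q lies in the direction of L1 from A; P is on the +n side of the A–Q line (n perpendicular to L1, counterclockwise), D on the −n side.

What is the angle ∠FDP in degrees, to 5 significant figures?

74.093°

Tangency of A1 to both parallel lines with radius 5.6 puts P and D at A ± 5.6·n: P = (-0.84706, 5.5356), D = (0.84706, -5.5356). Equal radii place F and G the same way about Q: F = Q + 5.6·n = (38.001, 11.480), G = Q − 5.6·n = (39.695, 0.40898). Then cos ∠FDP = DF·DP / (|DF||DP|), giving 74.093°.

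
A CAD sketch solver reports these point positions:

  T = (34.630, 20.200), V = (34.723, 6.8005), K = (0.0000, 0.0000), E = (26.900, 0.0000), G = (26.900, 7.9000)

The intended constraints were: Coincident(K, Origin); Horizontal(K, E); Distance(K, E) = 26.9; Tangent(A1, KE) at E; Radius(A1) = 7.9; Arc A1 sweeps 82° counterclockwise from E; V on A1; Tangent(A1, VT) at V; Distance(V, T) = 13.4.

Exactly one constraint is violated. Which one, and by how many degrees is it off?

Tangent(A1, VT) at V — off by 8.40°.

K = (0.00, 0.00) ✓; K.y = 0.00, E.y = 0.00 ✓; |KE| = 26.90 ✓; ∠(GE, EK) = 90.00° ✓; |GE| = 7.900 ✓; bearing(G→V) − bearing(G→E) = 82.00° ✓; |GV| = 7.900 ✓; ∠(GV, VT) = 81.60° ✗; |VT| = 13.40 ✓.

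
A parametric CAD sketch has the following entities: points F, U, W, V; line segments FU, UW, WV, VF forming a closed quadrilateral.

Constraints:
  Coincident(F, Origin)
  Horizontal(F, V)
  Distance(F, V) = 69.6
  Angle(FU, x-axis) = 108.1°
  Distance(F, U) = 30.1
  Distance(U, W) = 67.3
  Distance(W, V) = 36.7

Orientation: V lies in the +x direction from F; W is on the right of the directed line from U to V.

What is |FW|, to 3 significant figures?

42.7

F is at the origin; FV is horizontal with |FV| = 69.6 and V in +x, so V = (69.6, 0). FU runs at 108.1° with |FU| = 30.1, so U = (-9.35, 28.6). W is determined by |UW| = 67.3 and |WV| = 36.7 together: it lies at the intersection of circle(U, 67.3) and circle(V, 36.7). With |UV| = 84.0, the foot of the radical line on UV is 60.9 from U and the perpendicular offset is √(67.3² − 60.9²) = 28.6. Taking the right-of-UV solution: W = (38.2, -19.0).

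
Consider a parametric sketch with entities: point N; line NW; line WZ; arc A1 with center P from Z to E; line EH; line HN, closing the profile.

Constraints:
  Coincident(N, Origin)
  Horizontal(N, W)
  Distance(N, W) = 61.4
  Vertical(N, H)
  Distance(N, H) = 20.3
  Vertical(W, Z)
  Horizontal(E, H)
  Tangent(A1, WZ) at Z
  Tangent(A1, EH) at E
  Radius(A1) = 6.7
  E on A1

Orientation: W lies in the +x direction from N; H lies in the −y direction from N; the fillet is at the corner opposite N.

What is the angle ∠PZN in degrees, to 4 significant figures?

12.49°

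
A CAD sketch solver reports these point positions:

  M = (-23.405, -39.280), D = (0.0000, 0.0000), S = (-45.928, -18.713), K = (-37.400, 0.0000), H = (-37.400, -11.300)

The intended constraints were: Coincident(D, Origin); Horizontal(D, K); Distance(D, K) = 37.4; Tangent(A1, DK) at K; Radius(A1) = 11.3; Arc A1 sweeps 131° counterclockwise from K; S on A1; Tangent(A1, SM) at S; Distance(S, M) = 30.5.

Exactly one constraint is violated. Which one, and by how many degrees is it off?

Tangent(A1, SM) at S — off by 6.60°.

D = (0.00, 0.00) ✓; D.y = 0.00, K.y = 0.00 ✓; |DK| = 37.40 ✓; ∠(HK, KD) = 90.00° ✓; |HK| = 11.30 ✓; bearing(H→S) − bearing(H→K) = 131.0° ✓; |HS| = 11.30 ✓; ∠(HS, SM) = 83.40° ✗; |SM| = 30.50 ✓.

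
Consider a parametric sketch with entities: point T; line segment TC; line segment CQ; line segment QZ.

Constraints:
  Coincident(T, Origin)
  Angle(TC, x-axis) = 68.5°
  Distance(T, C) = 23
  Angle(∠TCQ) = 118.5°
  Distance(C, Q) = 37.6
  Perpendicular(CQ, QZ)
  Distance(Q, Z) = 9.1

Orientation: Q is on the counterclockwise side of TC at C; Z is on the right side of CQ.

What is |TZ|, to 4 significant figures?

56.73

T is at the origin; TC runs at 68.5° with length 23.0, so C = 23.0·(cos 68.5°, sin 68.5°) = (8.430, 21.40). ∠TCQ = 118.5°, so CQ runs at 68.5° + (180° − 118.5°) = 130.0° from the x-axis; with |CQ| = 37.6, Q = C + 37.6·(cos 130.0°, sin 130.0°) = (-15.74, 50.20). CQ is perpendicular to QZ; with |QZ| = 9.1 on the right of CQ, Z = Q + 9.1·(0.7660, 0.6428) = (-8.768, 56.05). Then |TZ| = |Z − T| = 56.73.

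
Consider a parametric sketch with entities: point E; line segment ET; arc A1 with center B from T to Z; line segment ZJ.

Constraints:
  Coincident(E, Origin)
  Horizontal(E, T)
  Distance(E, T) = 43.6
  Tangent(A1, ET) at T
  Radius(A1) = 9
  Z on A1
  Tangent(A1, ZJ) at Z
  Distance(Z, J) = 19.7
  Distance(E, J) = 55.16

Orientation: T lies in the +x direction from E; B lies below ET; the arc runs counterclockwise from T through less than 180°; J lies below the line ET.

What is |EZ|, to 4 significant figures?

38.36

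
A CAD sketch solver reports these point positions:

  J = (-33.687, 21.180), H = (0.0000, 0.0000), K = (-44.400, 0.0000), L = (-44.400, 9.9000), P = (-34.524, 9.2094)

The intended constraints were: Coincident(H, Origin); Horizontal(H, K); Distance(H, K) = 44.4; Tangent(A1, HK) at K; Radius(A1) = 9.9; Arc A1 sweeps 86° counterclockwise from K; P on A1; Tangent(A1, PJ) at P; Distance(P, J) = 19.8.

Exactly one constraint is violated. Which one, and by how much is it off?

Distance(P, J) = 19.8 — off by 7.80.

H = (0.00, 0.00) ✓; H.y = 0.00, K.y = 0.00 ✓; |HK| = 44.40 ✓; ∠(LK, KH) = 90.00° ✓; |LK| = 9.900 ✓; bearing(L→P) − bearing(L→K) = 86.00° ✓; |LP| = 9.900 ✓; ∠(LP, PJ) = 90.00° ✓; |PJ| = 12.00 ✗.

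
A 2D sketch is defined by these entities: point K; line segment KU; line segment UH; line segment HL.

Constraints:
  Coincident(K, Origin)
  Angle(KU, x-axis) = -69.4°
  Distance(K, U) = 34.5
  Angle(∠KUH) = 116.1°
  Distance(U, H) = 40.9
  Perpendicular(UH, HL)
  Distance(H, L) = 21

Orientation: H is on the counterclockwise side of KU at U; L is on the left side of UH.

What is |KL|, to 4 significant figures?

56.96

∠KUH = 116.1°, so UH runs at -69.4° + (180° − 116.1°) = -5.500° from the x-axis; with |UH| = 40.9, H = U + 40.9·(cos -5.500°, sin -5.500°) = (52.85, -36.21). UH ⟂ HL; with |HL| = 21.0 on the left of UH, L = H + 21.0·(0.09585, 0.9954) = (54.86, -15.31). Then |KL| = |L − K| = 56.96.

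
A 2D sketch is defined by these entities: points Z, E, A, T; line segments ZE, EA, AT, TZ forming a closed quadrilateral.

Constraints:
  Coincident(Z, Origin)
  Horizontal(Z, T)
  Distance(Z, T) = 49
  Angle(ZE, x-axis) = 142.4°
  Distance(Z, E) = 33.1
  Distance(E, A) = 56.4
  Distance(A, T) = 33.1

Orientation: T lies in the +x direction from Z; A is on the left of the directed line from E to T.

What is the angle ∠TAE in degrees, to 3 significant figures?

119°

Checks: ZE at 142.4° ✓; |EA| = 56.40 ✓; |AT| = 33.10 ✓.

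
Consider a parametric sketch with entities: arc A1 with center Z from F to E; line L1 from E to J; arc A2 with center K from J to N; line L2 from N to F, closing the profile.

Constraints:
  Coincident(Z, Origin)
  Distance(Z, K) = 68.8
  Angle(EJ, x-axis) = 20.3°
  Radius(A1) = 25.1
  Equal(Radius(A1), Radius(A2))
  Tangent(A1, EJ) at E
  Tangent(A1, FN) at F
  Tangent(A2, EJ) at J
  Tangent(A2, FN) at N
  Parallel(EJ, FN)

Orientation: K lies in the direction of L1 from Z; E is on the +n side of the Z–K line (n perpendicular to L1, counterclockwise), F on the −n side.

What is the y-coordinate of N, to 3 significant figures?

0.328

Tangency of A1 to both parallel lines with radius 25.1 puts E and F at Z ± 25.1·n: E = (-8.71, 23.5), F = (8.71, -23.5). Equal radii place J and N the same way about K: J = K + 25.1·n = (55.8, 47.4), N = K − 25.1·n = (73.2, 0.328). So N.y = 0.328.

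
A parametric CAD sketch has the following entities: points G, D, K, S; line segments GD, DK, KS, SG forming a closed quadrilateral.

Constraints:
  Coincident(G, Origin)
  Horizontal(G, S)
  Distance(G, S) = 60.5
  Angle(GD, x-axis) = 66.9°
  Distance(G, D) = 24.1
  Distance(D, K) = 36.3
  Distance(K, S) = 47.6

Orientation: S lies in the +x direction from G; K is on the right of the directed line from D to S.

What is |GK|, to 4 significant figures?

20.27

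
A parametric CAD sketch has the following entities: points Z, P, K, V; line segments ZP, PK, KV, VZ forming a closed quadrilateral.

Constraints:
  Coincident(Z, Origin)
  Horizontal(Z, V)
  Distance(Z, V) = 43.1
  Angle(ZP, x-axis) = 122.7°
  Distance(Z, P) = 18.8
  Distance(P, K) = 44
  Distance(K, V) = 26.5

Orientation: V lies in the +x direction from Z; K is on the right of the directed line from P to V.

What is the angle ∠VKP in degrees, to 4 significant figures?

101.1°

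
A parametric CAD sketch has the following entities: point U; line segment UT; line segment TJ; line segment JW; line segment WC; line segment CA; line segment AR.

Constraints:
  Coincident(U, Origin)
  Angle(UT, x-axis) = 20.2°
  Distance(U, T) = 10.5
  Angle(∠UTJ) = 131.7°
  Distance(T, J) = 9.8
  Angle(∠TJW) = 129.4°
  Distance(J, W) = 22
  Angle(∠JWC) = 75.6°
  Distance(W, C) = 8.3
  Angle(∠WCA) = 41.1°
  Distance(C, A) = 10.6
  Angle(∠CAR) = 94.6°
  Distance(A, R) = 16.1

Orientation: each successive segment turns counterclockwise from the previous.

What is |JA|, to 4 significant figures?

15.24

U is at the origin; UT runs at 20.2° with length 10.5, so T = (9.854, 3.626). ∠UTJ = 131.7° gives TJ at 68.50° from the x-axis; with |TJ| = 9.8, J = (13.45, 12.74). ∠TJW = 129.4° gives JW at 119.1° from the x-axis; with |JW| = 22.0, W = (2.747, 31.97). ∠JWC = 75.6° gives WC at -136.5° from the x-axis; with |WC| = 8.3, C = (-3.274, 26.25). ∠WCA = 41.1° gives CA at 2.400° from the x-axis; with |CA| = 10.6, A = (7.317, 26.70). Then |JA| = |A − J| = 15.24.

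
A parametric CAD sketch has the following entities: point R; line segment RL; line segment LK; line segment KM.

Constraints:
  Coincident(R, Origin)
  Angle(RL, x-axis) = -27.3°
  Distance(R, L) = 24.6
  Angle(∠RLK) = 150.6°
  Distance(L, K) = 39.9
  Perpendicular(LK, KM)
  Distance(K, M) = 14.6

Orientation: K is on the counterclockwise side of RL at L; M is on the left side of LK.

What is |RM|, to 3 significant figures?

61.4

∠RLK = 150.6°, so LK runs at -27.3° + (180° − 150.6°) = 2.10° from the x-axis; with |LK| = 39.9, K = L + 39.9·(cos 2.10°, sin 2.10°) = (61.7, -9.82). LK is perpendicular to KM; with |KM| = 14.6 on the left of LK, M = K + 14.6·(-0.0366, 0.999) = (61.2, 4.77). Then |RM| = |M − R| = 61.4.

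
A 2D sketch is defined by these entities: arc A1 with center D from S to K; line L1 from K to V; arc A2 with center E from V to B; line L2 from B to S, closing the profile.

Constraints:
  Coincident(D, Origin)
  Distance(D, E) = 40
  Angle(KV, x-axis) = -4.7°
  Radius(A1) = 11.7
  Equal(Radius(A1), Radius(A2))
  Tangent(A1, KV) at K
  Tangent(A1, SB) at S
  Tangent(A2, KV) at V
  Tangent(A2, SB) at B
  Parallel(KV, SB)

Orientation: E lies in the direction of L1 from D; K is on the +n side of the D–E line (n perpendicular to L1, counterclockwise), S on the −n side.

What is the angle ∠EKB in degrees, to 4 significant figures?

14.02°

The slot axis is L1's direction at -4.7°, so u = (cos -4.7°, sin -4.7°) = (0.9966, -0.08194) and n = (−sin -4.7°, cos -4.7°) = (0.08194, 0.9966). D is at the origin and E lies 40.0 along u from D, so E = 40.0·u = (39.87, -3.278). Tangency of A1 to both parallel lines with radius 11.7 puts K and S at D ± 11.7·n: K = (0.9587, 11.66), S = (-0.9587, -11.66). Equal radii place V and B the same way about E: V = E + 11.7·n = (40.82, 8.383), B = E − 11.7·n = (38.91, -14.94). Then cos ∠EKB = KE·KB / (|KE||KB|), giving 14.02°.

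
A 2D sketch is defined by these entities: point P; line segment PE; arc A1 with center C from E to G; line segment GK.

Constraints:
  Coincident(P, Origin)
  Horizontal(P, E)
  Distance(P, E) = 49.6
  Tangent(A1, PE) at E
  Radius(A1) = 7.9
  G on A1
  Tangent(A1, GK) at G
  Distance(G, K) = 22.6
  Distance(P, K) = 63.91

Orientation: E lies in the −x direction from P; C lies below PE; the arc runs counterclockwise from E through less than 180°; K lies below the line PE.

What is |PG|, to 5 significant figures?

58.099

P is at the origin; PE is horizontal with |PE| = 49.6 and E on the −x side, so E = (-49.600, 0.0000). A1 meets PE tangentially, so CE is at right angles to PE, so C = E + (0, -7.9) = (-49.600, -7.9000). Since CG ⟂ GK (tangency), |CK| = √(7.9² + 22.6²) = 23.941 regardless of where G sits on A1. So K lies on both circle(P, 63.91) and circle(C, 23.941); the below-PE intersection is K = (-55.888, -31.000). G is the foot of the tangent from K: G = (-57.480, -8.4567).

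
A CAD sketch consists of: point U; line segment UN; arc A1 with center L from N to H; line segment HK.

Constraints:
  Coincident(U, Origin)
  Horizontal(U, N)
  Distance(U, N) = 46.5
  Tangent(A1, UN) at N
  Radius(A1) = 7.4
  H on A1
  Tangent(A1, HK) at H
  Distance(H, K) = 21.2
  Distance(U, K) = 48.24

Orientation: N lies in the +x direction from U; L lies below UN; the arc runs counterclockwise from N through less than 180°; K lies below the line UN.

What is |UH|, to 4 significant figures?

39.78

Checks: U.y = 0.00, N.y = 0.00 ✓; |LH| = 7.400 ✓; ∠(LH, HK) = 90.00° ✓; |HK| = 21.20 ✓; |UK| = 48.24 ✓.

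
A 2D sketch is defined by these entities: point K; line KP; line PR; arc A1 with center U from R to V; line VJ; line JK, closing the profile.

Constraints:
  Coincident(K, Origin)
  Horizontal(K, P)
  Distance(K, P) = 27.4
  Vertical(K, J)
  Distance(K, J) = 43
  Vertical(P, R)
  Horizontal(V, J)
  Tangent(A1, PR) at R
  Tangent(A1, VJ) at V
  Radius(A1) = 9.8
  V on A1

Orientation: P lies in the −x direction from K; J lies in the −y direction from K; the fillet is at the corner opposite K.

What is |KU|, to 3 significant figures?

37.6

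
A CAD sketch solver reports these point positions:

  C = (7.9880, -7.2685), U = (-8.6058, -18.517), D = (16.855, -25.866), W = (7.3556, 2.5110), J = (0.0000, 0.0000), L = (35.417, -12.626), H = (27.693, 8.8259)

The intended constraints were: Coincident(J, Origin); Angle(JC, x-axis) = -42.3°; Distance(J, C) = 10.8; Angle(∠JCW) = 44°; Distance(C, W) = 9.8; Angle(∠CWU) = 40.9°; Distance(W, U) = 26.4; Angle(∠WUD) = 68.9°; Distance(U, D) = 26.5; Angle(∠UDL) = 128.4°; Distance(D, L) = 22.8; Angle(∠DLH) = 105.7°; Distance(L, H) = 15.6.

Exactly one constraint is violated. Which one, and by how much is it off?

Distance(L, H) = 15.6 — off by 7.20.

J = (0.00, 0.00) ✓; JC at -42.30° ✓; |JC| = 10.80 ✓; ∠JCW = 44.00° ✓; |CW| = 9.800 ✓; ∠CWU = 40.90° ✓; |WU| = 26.40 ✓; ∠WUD = 68.90° ✓; |UD| = 26.50 ✓; ∠UDL = 128.4° ✓; |DL| = 22.80 ✓; ∠DLH = 105.7° ✓; |LH| = 22.80 ✗.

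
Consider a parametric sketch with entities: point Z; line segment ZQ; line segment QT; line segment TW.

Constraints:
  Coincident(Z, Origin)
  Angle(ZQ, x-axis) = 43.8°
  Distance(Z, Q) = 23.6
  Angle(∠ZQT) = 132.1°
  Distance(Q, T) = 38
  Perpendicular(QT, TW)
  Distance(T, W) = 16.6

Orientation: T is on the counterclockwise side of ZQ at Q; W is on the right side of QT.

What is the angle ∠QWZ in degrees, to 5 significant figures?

8.7674°

Z is at the origin; ZQ runs at 43.8° with length 23.6, so Q = 23.6·(cos 43.8°, sin 43.8°) = (17.034, 16.335). ∠ZQT = 132.1°, so QT runs at 43.8° + (180° − 132.1°) = 91.700° from the x-axis; with |QT| = 38.0, T = Q + 38.0·(cos 91.700°, sin 91.700°) = (15.906, 54.318). QT is perpendicular to TW; with |TW| = 16.6 on the right of QT, W = T + 16.6·(0.99956, 0.029666) = (32.499, 54.810). Then cos ∠QWZ = WQ·WZ / (|WQ||WZ|), giving 8.7674°.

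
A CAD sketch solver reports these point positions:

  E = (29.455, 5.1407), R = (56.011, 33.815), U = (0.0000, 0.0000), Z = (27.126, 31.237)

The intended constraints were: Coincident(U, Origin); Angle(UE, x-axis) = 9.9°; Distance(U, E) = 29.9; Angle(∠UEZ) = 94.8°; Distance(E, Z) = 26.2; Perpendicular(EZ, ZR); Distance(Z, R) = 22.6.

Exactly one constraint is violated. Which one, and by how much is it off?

Distance(Z, R) = 22.6 — off by 6.40.

U = (0.00, 0.00) ✓; UE at 9.900° ✓; |UE| = 29.90 ✓; ∠UEZ = 94.80° ✓; |EZ| = 26.20 ✓; ∠(EZ, ZR) = 90.00° ✓; |ZR| = 29.00 ✗.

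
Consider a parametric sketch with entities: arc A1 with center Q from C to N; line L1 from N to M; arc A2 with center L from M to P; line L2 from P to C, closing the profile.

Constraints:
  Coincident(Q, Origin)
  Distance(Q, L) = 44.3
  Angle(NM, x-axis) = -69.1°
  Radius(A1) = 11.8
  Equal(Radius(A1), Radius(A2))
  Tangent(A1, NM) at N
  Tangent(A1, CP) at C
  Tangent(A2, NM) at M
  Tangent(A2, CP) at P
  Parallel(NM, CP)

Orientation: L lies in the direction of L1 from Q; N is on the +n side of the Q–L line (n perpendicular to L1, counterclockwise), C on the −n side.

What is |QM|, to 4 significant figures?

45.84

The slot axis is L1's direction at -69.1°, so u = (cos -69.1°, sin -69.1°) = (0.3567, -0.9342) and n = (−sin -69.1°, cos -69.1°) = (0.9342, 0.3567). Q is at the origin and L lies 44.3 along u from Q, so L = 44.3·u = (15.80, -41.39). Tangency of A1 to both parallel lines with radius 11.8 puts N and C at Q ± 11.8·n: N = (11.02, 4.210), C = (-11.02, -4.210). Equal radii place M and P the same way about L: M = L + 11.8·n = (26.83, -37.18), P = L − 11.8·n = (4.780, -45.59). Then |QM| = |M − Q| = 45.84.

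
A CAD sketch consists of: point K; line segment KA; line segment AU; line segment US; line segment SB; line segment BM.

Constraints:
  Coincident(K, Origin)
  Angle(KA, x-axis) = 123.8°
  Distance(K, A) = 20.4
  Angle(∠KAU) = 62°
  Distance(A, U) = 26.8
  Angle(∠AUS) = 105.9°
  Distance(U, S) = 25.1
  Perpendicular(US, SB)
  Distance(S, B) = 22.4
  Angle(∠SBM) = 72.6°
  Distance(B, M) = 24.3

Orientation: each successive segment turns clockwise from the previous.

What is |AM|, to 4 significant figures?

14.10

K is at the origin; KA runs at 123.8° with length 20.4, so A = (-11.35, 16.95). ∠KAU = 62.0° gives AU at 5.800° from the x-axis; with |AU| = 26.8, U = (15.31, 19.66). ∠AUS = 105.9° gives US at -68.30° from the x-axis; with |US| = 25.1, S = (24.60, -3.661). US is perpendicular to SB, so SB runs at -158.3°; with |SB| = 22.4, B = (3.782, -11.94). ∠SBM = 72.6° gives BM at 94.30° from the x-axis; with |BM| = 24.3, M = (1.960, 12.29). Then |AM| = |M − A| = 14.10.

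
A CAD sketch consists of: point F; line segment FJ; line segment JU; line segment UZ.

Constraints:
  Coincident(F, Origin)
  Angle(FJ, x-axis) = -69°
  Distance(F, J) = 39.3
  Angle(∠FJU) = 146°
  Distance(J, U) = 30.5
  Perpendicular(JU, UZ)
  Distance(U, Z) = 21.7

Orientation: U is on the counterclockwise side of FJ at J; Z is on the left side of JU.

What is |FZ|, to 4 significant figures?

63.08

F is at the origin; FJ runs at -69.0° with length 39.3, so J = 39.3·(cos -69.0°, sin -69.0°) = (14.08, -36.69). ∠FJU = 146.0°, so JU runs at -69.0° + (180° − 146.0°) = -35.00° from the x-axis; with |JU| = 30.5, U = J + 30.5·(cos -35.00°, sin -35.00°) = (39.07, -54.18). JU ⟂ UZ; with |UZ| = 21.7 on the left of JU, Z = U + 21.7·(0.5736, 0.8192) = (51.51, -36.41). Then |FZ| = |Z − F| = 63.08.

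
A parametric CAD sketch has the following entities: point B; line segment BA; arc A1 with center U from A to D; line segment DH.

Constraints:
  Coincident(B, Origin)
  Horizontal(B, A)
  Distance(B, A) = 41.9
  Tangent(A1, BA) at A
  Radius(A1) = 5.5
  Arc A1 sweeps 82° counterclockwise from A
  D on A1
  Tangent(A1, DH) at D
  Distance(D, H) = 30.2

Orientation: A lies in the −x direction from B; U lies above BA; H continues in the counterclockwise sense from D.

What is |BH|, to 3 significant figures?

47.3

On A1, A sits at bearing -90° from U; an 82° counterclockwise sweep puts D at bearing -8°, so D = U + 5.5·(cos -8°, sin -8°) = (-36.5, 4.73). A1 meets DH tangentially, so UD is at right angles to DH, so DH runs along (−sin -8°, cos -8°); with |DH| = 30.2, H = (-32.3, 34.6). Then |BH| = |H − B| = 47.3.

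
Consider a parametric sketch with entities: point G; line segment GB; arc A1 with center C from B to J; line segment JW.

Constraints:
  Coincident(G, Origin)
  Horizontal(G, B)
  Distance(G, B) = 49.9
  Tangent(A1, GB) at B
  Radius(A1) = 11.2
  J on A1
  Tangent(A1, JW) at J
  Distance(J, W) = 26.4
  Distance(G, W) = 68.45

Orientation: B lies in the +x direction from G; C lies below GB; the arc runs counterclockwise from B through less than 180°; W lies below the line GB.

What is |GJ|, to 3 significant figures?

44.5

G is at the origin; GB is horizontal with |GB| = 49.9 and B on the +x side, so B = (49.9, 0.00). A1 meets GB tangentially, so CB is at right angles to GB, so C = B + (0, -11.2) = (49.9, -11.2). Since CJ ⟂ JW (tangency), |CW| = √(11.2² + 26.4²) = 28.7 regardless of where J sits on A1. So W lies on both circle(G, 68.45) and circle(C, 28.7); the below-GB intersection is W = (56.1, -39.2). J is the foot of the tangent from W: J = (40.8, -17.7).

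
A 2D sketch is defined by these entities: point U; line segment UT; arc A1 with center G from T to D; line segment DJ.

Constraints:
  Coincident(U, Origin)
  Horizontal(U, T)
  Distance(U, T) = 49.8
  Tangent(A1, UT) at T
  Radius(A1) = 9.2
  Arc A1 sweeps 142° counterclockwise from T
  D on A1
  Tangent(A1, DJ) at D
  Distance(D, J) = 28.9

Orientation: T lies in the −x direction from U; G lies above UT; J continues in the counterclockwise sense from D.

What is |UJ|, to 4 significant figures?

75.16

U is at the origin; UT is horizontal with |UT| = 49.8 and T on the −x side, so T = (-49.80, 0.000). The tangent condition forces GT to be normal to UT, so G = T + (0, 9.2) = (-49.80, 9.200). On A1, T sits at bearing -90° from G; a 142° counterclockwise sweep puts D at bearing 52°, so D = G + 9.2·(cos 52°, sin 52°) = (-44.14, 16.45). A1 meets DJ tangentially, so GD is at right angles to DJ, so DJ runs along (−sin 52°, cos 52°); with |DJ| = 28.9, J = (-66.91, 34.24). Then |UJ| = |J − U| = 75.16.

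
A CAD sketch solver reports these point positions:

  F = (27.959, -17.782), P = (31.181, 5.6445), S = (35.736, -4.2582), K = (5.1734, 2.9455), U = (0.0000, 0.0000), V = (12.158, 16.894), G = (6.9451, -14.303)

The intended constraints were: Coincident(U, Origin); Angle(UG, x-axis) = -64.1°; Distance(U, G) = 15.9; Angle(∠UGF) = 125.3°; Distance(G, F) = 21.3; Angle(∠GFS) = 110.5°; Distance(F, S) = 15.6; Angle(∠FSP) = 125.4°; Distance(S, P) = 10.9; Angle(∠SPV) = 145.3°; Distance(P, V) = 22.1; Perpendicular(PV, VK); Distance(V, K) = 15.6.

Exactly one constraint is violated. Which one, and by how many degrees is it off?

Perpendicular(PV, VK) — off by 4.00°.

U = (0.00, 0.00) ✓; UG at -64.10° ✓; |UG| = 15.90 ✓; ∠UGF = 125.3° ✓; |GF| = 21.30 ✓; ∠GFS = 110.5° ✓; |FS| = 15.60 ✓; ∠FSP = 125.4° ✓; |SP| = 10.90 ✓; ∠SPV = 145.3° ✓; |PV| = 22.10 ✓; ∠(PV, VK) = 94.00° ✗; |VK| = 15.60 ✓.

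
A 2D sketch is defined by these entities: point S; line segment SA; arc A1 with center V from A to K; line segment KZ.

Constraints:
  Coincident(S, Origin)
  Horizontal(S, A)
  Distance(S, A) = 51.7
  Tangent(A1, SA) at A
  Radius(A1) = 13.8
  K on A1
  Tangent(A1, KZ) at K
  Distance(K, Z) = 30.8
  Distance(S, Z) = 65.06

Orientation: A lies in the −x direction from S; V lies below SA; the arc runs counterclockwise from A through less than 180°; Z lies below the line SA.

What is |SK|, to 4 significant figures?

66.61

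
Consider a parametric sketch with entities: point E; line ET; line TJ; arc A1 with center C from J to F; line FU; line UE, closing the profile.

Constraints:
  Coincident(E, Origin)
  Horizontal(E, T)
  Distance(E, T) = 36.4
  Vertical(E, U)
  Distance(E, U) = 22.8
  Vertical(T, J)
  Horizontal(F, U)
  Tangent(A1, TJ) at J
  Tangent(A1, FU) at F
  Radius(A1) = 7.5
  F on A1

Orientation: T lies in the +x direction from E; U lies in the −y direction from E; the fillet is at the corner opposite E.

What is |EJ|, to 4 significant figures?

39.48

E is at the origin; E and T share the same y with |ET| = 36.4 and T on the +x side, so T = (36.40, 0.000). EU is vertical with |EU| = 22.8 and U on the −y side, so U = (0.000, -22.80). The virtual corner opposite E is at (36.40, -22.80). A1 meets TJ tangentially, so CJ is at right angles to TJ and tangency of A1 to FU means the radius CF is perpendicular to FU, with radius 7.5, so the center C sits 7.5 in from both sides at C = (28.90, -15.30). That places the tangent points at J = (36.40, -15.30) on TJ and F = (28.90, -22.80) on FU. Then |EJ| = |J − E| = 39.48.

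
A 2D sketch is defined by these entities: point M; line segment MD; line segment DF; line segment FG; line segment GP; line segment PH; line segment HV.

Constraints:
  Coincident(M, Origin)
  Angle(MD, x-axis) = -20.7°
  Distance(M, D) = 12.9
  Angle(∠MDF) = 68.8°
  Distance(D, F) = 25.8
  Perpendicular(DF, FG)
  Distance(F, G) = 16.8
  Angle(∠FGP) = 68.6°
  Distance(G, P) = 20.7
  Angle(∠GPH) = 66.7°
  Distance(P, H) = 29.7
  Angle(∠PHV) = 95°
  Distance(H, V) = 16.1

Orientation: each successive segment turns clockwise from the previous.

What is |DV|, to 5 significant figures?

39.837

M is at the origin; MD runs at -20.7° with length 12.9, so D = (12.067, -4.5598). ∠MDF = 68.8° gives DF at -131.90° from the x-axis; with |DF| = 25.8, F = (-5.1629, -23.763). DF is perpendicular to FG, so FG runs at 138.10°; with |FG| = 16.8, G = (-17.667, -12.543). ∠FGP = 68.6° gives GP at 26.700° from the x-axis; with |GP| = 20.7, P = (0.82550, -3.2426). ∠GPH = 66.7° gives PH at -86.600° from the x-axis; with |PH| = 29.7, H = (2.5869, -32.890). ∠PHV = 95.0° gives HV at -171.60° from the x-axis; with |HV| = 16.1, V = (-13.340, -35.242). Then |DV| = |V − D| = 39.837.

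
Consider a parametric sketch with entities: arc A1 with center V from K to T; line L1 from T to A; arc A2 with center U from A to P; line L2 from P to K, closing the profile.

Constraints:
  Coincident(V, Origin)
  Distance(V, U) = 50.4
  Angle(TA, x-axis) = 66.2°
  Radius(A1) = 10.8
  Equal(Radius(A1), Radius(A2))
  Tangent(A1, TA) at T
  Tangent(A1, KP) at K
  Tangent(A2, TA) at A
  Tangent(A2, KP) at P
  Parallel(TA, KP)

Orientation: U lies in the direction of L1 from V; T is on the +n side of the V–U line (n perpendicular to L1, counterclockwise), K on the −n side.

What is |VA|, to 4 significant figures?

51.54

The slot axis is L1's direction at 66.2°, so u = (cos 66.2°, sin 66.2°) = (0.4035, 0.9150) and n = (−sin 66.2°, cos 66.2°) = (-0.9150, 0.4035). V is at the origin and U lies 50.4 along u from V, so U = 50.4·u = (20.34, 46.11). Tangency of A1 to both parallel lines with radius 10.8 puts T and K at V ± 10.8·n: T = (-9.882, 4.358), K = (9.882, -4.358). Equal radii place A and P the same way about U: A = U + 10.8·n = (10.46, 50.47), P = U − 10.8·n = (30.22, 41.76). Then |VA| = |A − V| = 51.54.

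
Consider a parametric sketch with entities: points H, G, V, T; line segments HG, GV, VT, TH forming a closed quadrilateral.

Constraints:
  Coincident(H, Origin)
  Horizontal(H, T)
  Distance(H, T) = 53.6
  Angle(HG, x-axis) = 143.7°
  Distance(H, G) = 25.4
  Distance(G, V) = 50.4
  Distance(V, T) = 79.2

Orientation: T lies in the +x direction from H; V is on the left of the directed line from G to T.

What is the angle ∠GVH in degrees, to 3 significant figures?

24.6°

Checks: |GV| = 50.40 ✓; |VT| = 79.20 ✓.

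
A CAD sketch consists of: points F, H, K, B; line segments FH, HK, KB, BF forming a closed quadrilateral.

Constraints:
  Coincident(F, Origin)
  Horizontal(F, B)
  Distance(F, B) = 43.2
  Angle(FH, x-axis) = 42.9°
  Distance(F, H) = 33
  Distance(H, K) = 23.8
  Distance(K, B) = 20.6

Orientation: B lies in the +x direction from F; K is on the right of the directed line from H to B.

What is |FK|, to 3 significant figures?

22.7

Checks: |HK| = 23.80 ✓; |KB| = 20.60 ✓.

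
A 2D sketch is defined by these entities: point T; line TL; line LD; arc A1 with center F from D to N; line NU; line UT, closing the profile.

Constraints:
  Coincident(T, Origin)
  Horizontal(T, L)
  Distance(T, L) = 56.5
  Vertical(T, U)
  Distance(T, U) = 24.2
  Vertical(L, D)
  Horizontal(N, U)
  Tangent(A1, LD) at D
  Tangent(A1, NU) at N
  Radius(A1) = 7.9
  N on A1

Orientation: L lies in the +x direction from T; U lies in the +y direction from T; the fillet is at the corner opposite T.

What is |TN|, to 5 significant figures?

54.292

T is at the origin; TL is horizontal with |TL| = 56.5 and L on the +x side, so L = (56.500, 0.0000). T and U share the same x with |TU| = 24.2 and U on the +y side, so U = (0.0000, 24.200). The virtual corner opposite T is at (56.500, 24.200). The tangent condition forces FD to be normal to LD and the tangent condition forces FN to be normal to NU, with radius 7.9, so the center F sits 7.9 in from both sides at F = (48.600, 16.300). That places the tangent points at D = (56.500, 16.300) on LD and N = (48.600, 24.200) on NU. Then |TN| = |N − T| = 54.292.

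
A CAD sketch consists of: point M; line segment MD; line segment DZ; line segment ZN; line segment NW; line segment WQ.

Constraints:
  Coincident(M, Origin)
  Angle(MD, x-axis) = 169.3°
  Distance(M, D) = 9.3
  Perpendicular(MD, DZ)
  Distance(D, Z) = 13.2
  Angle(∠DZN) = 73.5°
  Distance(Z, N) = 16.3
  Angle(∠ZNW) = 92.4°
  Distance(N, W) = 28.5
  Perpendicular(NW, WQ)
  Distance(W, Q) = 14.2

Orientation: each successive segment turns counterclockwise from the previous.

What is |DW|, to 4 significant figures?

20.96

∠DZN = 73.5° gives ZN at 5.800° from the x-axis; with |ZN| = 16.3, N = (4.627, -9.597). ∠ZNW = 92.4° gives NW at 93.40° from the x-axis; with |NW| = 28.5, W = (2.937, 18.85). Then |DW| = |W − D| = 20.96.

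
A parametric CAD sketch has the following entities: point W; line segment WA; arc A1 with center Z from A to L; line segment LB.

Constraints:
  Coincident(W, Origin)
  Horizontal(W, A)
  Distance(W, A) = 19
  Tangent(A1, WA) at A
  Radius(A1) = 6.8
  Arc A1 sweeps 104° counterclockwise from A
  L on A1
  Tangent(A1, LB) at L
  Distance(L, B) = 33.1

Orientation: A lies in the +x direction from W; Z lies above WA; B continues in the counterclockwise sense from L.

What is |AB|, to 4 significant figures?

40.59

W is at the origin; W and A share the same y with |WA| = 19.0 and A on the +x side, so A = (19.00, 0.000). A1 meets WA tangentially, so ZA is at right angles to WA, so Z = A + (0, 6.8) = (19.00, 6.800). On A1, A sits at bearing -90° from Z; a 104° counterclockwise sweep puts L at bearing 14°, so L = Z + 6.8·(cos 14°, sin 14°) = (25.60, 8.445). A1 meets LB tangentially, so ZL is at right angles to LB, so LB runs along (−sin 14°, cos 14°); with |LB| = 33.1, B = (17.59, 40.56). Then |AB| = |B − A| = 40.59.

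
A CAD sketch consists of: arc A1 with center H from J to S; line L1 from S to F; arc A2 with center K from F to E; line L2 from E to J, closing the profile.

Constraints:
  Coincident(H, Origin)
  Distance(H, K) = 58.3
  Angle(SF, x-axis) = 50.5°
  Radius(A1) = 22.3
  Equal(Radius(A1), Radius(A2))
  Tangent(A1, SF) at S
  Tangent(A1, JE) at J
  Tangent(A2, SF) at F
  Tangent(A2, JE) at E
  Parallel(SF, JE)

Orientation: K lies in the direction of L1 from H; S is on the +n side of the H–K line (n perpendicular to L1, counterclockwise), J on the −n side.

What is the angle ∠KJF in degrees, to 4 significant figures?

16.48°

The slot axis is L1's direction at 50.5°, so u = (cos 50.5°, sin 50.5°) = (0.6361, 0.7716) and n = (−sin 50.5°, cos 50.5°) = (-0.7716, 0.6361). H is at the origin and K lies 58.3 along u from H, so K = 58.3·u = (37.08, 44.99). Tangency of A1 to both parallel lines with radius 22.3 puts S and J at H ± 22.3·n: S = (-17.21, 14.18), J = (17.21, -14.18). Equal radii place F and E the same way about K: F = K + 22.3·n = (19.88, 59.17), E = K − 22.3·n = (54.29, 30.80). Then cos ∠KJF = JK·JF / (|JK||JF|), giving 16.48°.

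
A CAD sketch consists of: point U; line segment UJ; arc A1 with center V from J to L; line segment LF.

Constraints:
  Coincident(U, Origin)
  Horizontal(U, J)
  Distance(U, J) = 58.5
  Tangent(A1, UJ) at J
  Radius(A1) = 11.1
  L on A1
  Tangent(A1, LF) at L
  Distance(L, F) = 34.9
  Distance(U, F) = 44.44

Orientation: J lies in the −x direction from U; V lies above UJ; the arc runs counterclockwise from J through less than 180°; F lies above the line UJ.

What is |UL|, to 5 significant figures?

49.632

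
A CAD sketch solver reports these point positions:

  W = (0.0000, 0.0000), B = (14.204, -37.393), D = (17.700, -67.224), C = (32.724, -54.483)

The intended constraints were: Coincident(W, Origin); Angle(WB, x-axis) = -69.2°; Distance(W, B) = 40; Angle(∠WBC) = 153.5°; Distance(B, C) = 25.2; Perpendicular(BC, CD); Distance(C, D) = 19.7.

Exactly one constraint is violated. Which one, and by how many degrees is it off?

Perpendicular(BC, CD) — off by 7.00°.

W = (0.00, 0.00) ✓; WB at -69.20° ✓; |WB| = 40.00 ✓; ∠WBC = 153.5° ✓; |BC| = 25.20 ✓; ∠(BC, CD) = 97.00° ✗; |CD| = 19.70 ✓.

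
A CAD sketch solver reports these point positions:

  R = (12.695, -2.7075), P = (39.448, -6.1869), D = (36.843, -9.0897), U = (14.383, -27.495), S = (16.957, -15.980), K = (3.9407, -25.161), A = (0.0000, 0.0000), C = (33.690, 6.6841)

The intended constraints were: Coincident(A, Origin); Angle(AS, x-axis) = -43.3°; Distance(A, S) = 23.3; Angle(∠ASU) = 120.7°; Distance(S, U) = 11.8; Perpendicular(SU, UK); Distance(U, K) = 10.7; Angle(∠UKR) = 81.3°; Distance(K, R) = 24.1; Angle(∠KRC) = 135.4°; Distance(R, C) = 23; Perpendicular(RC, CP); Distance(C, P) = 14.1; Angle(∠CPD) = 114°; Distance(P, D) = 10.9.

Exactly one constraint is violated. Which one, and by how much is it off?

Distance(P, D) = 10.9 — off by 7.00.

A = (0.00, 0.00) ✓; AS at -43.30° ✓; |AS| = 23.30 ✓; ∠ASU = 120.7° ✓; |SU| = 11.80 ✓; ∠(SU, UK) = 90.00° ✓; |UK| = 10.70 ✓; ∠UKR = 81.30° ✓; |KR| = 24.10 ✓; ∠KRC = 135.4° ✓; |RC| = 23.00 ✓; ∠(RC, CP) = 90.00° ✓; |CP| = 14.10 ✓; ∠CPD = 114.0° ✓; |PD| = 3.900 ✗.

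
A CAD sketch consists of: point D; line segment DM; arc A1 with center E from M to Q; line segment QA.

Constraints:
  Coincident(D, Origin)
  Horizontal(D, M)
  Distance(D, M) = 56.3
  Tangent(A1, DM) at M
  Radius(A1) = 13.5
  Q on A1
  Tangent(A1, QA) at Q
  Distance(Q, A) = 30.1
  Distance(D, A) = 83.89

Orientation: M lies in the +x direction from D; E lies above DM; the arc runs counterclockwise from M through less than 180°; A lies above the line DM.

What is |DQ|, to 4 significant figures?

70.82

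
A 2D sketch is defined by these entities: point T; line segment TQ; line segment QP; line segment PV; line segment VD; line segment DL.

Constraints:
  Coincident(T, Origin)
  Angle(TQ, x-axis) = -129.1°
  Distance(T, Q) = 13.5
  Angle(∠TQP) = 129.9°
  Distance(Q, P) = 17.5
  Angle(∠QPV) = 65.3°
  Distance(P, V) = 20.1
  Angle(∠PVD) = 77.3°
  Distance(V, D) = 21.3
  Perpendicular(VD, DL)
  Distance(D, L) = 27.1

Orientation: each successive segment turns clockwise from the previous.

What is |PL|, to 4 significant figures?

18.47

∠PVD = 77.3° gives VD at -36.60° from the x-axis; with |VD| = 21.3, D = (-0.7691, -5.044). VD ⟂ DL, so DL runs at -126.6°; with |DL| = 27.1, L = (-16.93, -26.80). Then |PL| = |L − P| = 18.47.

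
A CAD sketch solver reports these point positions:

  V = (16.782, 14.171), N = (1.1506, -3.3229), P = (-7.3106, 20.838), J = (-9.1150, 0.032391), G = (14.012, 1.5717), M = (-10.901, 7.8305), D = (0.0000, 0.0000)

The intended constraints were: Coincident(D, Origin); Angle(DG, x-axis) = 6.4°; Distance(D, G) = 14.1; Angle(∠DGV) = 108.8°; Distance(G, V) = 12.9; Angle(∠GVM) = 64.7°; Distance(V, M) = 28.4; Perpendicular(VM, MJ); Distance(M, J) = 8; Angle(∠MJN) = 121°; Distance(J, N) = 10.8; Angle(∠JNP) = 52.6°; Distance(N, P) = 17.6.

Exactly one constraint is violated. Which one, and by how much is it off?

Distance(N, P) = 17.6 — off by 8.00.

D = (0.00, 0.00) ✓; DG at 6.400° ✓; |DG| = 14.10 ✓; ∠DGV = 108.8° ✓; |GV| = 12.90 ✓; ∠GVM = 64.70° ✓; |VM| = 28.40 ✓; ∠(VM, MJ) = 90.00° ✓; |MJ| = 8.000 ✓; ∠MJN = 121.0° ✓; |JN| = 10.80 ✓; ∠JNP = 52.60° ✓; |NP| = 25.60 ✗.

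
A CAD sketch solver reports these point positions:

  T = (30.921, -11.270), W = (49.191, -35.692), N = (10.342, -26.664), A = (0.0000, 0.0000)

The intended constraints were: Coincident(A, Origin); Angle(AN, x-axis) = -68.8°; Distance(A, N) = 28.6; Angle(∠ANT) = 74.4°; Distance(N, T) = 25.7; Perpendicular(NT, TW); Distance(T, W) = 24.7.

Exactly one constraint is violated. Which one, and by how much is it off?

Distance(T, W) = 24.7 — off by 5.80.

A = (0.00, 0.00) ✓; AN at -68.80° ✓; |AN| = 28.60 ✓; ∠ANT = 74.40° ✓; |NT| = 25.70 ✓; ∠(NT, TW) = 90.00° ✓; |TW| = 30.50 ✗.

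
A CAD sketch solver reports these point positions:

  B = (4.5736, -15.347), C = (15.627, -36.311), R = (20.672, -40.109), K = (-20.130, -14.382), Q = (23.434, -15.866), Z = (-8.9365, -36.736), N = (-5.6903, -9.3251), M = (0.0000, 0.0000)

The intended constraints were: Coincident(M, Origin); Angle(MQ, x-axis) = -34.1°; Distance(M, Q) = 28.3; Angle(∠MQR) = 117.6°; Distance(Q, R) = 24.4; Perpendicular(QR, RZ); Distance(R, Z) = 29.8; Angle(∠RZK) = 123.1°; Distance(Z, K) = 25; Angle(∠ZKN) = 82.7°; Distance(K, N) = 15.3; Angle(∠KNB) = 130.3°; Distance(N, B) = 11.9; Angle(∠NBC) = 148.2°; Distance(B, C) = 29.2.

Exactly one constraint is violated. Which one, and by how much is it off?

Distance(B, C) = 29.2 — off by 5.50.

M = (0.00, 0.00) ✓; MQ at -34.10° ✓; |MQ| = 28.30 ✓; ∠MQR = 117.6° ✓; |QR| = 24.40 ✓; ∠(QR, RZ) = 90.00° ✓; |RZ| = 29.80 ✓; ∠RZK = 123.1° ✓; |ZK| = 25.00 ✓; ∠ZKN = 82.70° ✓; |KN| = 15.30 ✓; ∠KNB = 130.3° ✓; |NB| = 11.90 ✓; ∠NBC = 148.2° ✓; |BC| = 23.70 ✗.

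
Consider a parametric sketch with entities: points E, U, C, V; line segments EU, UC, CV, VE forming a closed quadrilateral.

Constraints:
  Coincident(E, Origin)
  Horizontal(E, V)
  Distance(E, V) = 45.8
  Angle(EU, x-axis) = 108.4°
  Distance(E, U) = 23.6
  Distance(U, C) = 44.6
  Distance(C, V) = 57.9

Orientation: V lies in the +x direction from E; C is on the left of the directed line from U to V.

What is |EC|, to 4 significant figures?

58.97

E is at the origin; EV is horizontal with |EV| = 45.8 and V in +x, so V = (45.8, 0). EU runs at 108.4° with |EU| = 23.6, so U = (-7.449, 22.39). C is determined by |UC| = 44.6 and |CV| = 57.9 together: it lies at the intersection of circle(U, 44.6) and circle(V, 57.9). With |UV| = 57.77, the foot of the radical line on UV is 17.08 from U and the perpendicular offset is √(44.6² − 17.08²) = 41.20. Taking the left-of-UV solution: C = (24.27, 53.75).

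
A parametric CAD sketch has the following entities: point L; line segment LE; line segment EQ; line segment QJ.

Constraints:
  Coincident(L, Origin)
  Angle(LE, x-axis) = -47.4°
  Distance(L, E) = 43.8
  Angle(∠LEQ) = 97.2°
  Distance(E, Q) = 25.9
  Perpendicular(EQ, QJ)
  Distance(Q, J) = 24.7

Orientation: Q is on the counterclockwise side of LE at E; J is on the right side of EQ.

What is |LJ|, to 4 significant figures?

75.04

L is at the origin; LE runs at -47.4° with length 43.8, so E = 43.8·(cos -47.4°, sin -47.4°) = (29.65, -32.24). ∠LEQ = 97.2°, so EQ runs at -47.4° + (180° − 97.2°) = 35.40° from the x-axis; with |EQ| = 25.9, Q = E + 25.9·(cos 35.40°, sin 35.40°) = (50.76, -17.24). EQ ⟂ QJ; with |QJ| = 24.7 on the right of EQ, J = Q + 24.7·(0.5793, -0.8151) = (65.07, -37.37). Then |LJ| = |J − L| = 75.04.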